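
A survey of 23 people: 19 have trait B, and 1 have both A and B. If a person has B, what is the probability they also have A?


P(A|B) = P(A∩B)/P(B) = (1/23)/(19/23) = 1/19

1/19


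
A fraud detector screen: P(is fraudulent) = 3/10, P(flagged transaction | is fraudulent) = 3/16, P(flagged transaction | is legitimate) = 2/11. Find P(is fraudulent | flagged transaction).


P(A) = P(A|B)P(B) + P(A|B')P(B') = 3/16*3/10 + 2/11*7/10 = 323/1760
P(B|A) = P(A|B)P(B)/P(A) = (9/160)/(323/1760) = 99/323

99/323


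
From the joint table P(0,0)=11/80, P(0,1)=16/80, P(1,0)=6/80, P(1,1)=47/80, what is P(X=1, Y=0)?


Read from table: P(X=1, Y=0) = 6/80 = 3/40

3/40


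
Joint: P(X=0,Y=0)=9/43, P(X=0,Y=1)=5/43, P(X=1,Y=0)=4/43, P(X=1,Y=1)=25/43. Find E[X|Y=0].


P(Y=0) = 13/43
E[X|Y=0] = (0*9 + 1*4)/13 = 4/13

4/13


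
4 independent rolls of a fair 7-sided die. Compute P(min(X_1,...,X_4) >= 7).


P(min >= 7) = P(all X_i >= 7) = (P(X_1 >= 7))^4
= (1/7)^4 = 1/2401

1/2401


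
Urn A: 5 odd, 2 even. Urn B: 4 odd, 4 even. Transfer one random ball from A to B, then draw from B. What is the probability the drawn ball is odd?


P(transfer odd) = 5/7; P(transfer even) = 2/7
If odd transferred: Urn II has 5 odd of 9, so P(odd|odd moved) = 5/9
If even transferred: Urn II has 4 odd of 9, so P(odd|even moved) = 4/9
By total probability: P(odd) = 5/7*5/9 + 2/7*4/9 = 11/21

11/21


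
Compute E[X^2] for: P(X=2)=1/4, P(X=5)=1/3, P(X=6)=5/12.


E[X^2] = sum(x^2 * P(x))
= 4*1/4 + 25*1/3 + 36*5/12
= 73/3

73/3


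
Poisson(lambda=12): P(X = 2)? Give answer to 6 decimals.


P(X=2) = e^(-12) * 12^2 / 2!
≈ 0.000006144212353 * 144 / 2
≈ 0.000442

0.000442


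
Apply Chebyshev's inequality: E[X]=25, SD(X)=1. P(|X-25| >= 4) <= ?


k = 4/1 = 4
Chebyshev: P(|X-mu| >= k*sigma) <= 1/k^2 = 1/4^2 = 1/16

1/16


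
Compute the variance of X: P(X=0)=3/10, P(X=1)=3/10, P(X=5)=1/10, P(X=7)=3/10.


E[X] = 29/10, E[X^2] = 35/2
Var(X) = E[X^2] - (E[X])^2 = 35/2 - (29/10)^2 = 909/100

909/100


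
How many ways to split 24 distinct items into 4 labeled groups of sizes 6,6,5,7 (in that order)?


24! = 620448401733239439360000
Denominator: 6!=720 * 6!=720 * 5!=120 * 7!=5040
Coefficient = 620448401733239439360000 / 313528320000 = 1978922994048

1978922994048


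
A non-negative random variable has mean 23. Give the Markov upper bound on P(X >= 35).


Markov: P(X >= a) <= E[X]/a
P(X >= 35) <= 23/35

23/35


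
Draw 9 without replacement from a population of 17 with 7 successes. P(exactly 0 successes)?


P(X=0) = C(7,0)*C(10,9) / C(17,9)
= 1*10 / 24310
= 10/24310 = 1/2431

1/2431


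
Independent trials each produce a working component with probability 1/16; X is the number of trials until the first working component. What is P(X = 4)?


P(X=4) = (1-p)^3 * p = (15/16)^3 * 1/16
= 3375/4096 * 1/16 = 3375/65536

3375/65536


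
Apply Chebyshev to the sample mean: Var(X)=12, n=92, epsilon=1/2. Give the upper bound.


Var(Xbar) = Var(X)/n = 12/92
Chebyshev: P(|Xbar-mu| >= 1/2) <= Var(Xbar)/(1/2)^2 = (3/23)/(1/4) = 12/23

12/23


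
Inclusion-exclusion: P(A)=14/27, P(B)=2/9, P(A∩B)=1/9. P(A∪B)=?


P(A∪B) = P(A) + P(B) - P(A∩B)
= 14/27 + 2/9 - 1/9 = 17/27

17/27


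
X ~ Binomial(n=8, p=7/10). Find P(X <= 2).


P(X<=2) = P(X=0) + P(X=1) + P(X=2)
= 6561/100000000 + 15309/12500000 + 250047/25000000
= 1129221/100000000

1129221/100000000


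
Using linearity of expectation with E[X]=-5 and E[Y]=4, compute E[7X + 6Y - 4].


E[7X + 6Y - 4] = 7*E[X] + 6*E[Y] - 4
= (7)*(-5) + (6)*(4) + (-4)
= -35 + 24 - 4 = -15

-15


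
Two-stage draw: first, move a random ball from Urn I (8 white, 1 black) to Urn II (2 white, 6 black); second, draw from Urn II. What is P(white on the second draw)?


P(transfer white) = 8/9; P(transfer black) = 1/9
If white transferred: Urn II has 3 white of 9, so P(white|white moved) = 1/3
If black transferred: Urn II has 2 white of 9, so P(white|black moved) = 2/9
By total probability: P(white) = 8/9*1/3 + 1/9*2/9 = 26/81

26/81


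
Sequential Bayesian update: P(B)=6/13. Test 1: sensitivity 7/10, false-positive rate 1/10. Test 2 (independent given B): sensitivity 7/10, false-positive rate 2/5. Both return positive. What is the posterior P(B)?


After test 1: P(+) = 7/10*6/13 + 1/10*7/13 = 49/130
P(B|+) = (21/65)/(49/130) = 6/7
After test 2 (use post1 as new prior): P(+) = 7/10*6/7 + 2/5*1/7 = 23/35
P(B|+,+) = (3/5)/(23/35) = 21/23

21/23


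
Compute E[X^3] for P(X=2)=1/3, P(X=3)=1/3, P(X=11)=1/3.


E[X^3] = sum(g(x)*P(x))
= 8*1/3 + 27*1/3 + 1331*1/3
= 1366/3

1366/3


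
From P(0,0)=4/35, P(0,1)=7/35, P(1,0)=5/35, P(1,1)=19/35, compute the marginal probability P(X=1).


P(X=1) = P(1,0)+P(1,1) = 5/35 + 19/35 = 24/35

24/35


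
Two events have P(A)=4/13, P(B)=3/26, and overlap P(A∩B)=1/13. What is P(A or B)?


P(A∪B) = P(A) + P(B) - P(A∩B)
= 4/13 + 3/26 - 1/13 = 9/26

9/26


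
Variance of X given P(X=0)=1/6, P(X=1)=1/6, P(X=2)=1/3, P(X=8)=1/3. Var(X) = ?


E[X] = 7/2, E[X^2] = 137/6
Var(X) = E[X^2] - (E[X])^2 = 137/6 - (7/2)^2 = 127/12

127/12


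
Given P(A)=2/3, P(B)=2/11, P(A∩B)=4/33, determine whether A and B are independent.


P(A)*P(B) = 2/3*2/11 = 4/33
P(A∩B) = 4/33, which equals P(A)P(B), so independent

Yes, A and B are independent


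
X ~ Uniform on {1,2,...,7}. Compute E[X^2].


E[X^2] = (1/7) * sum(x^2 for x=1..7)
= 140/7 = 20

20


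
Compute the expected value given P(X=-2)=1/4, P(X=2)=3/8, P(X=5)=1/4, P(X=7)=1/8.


E[X] = sum(x * P(x))
= -2*1/4 + 2*3/8 + 5*1/4 + 7*1/8
= 19/8

19/8


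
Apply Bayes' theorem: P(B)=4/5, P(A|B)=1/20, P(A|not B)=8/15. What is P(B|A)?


P(A) = P(A|B)P(B) + P(A|B')P(B') = 1/20*4/5 + 8/15*1/5 = 11/75
P(B|A) = P(A|B)P(B)/P(A) = (1/25)/(11/75) = 3/11

3/11


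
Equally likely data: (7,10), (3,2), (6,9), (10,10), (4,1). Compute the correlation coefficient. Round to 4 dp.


Cov(X,Y) = 8.4000, Var(X) = 6.0000, Var(Y) = 16.2400
rho = Cov/(sqrt(VarX)*sqrt(VarY)) = 0.8510

0.8510


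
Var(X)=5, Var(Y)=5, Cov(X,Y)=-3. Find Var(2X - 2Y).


Var(2X - 2Y) = 2^2*Var(X) + (-2)^2*Var(Y) + 2*2*(-2)*Cov(X,Y)
= 4*5 + 4*5 - 8*(-3)
= 20 + 20 + 24 = 64

64


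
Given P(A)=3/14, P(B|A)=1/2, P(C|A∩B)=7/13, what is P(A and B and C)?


P(A∩B∩C) = P(A) * P(B|A) * P(C|A∩B)
= 3/14 * 1/2 * 7/13
= 3/28 * 7/13 = 3/52

3/52


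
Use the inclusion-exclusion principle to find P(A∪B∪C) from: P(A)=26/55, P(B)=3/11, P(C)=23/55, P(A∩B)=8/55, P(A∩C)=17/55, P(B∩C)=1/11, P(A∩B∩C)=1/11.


P(A∪B∪C) = P(A)+P(B)+P(C) - P(AB)-P(AC)-P(BC) + P(ABC)
= 26/55+3/11+23/55 - 8/55-17/55-1/11 + 1/11
= 39/55

39/55


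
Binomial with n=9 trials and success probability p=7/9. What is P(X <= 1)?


P(X<=1) = P(X=0) + P(X=1)
= 512/387420489 + 1792/43046721
= 16640/387420489

16640/387420489


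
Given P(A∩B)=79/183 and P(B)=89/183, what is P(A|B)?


P(A|B) = P(A∩B)/P(B) = (79/183)/(89/183) = 79/89

79/89


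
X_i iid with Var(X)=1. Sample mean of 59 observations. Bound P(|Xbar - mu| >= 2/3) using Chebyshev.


Var(Xbar) = Var(X)/n = 1/59
Chebyshev: P(|Xbar-mu| >= 2/3) <= Var(Xbar)/(2/3)^2 = (1/59)/(4/9) = 9/236

9/236


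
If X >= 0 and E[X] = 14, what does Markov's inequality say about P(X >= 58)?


Markov: P(X >= a) <= E[X]/a
P(X >= 58) <= 14/58 = 7/29

7/29


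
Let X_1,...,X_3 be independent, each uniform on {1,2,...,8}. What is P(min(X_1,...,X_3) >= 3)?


P(min >= 3) = P(all X_i >= 3) = (P(X_1 >= 3))^3
= (6/8)^3 = (3/4)^3 = 27/64

27/64


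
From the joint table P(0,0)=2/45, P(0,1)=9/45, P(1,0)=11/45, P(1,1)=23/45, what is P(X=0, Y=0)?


Read from table: P(X=0, Y=0) = 2/45

2/45


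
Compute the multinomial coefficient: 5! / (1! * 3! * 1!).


5! = 120
Denominator: 1!=1 * 3!=6 * 1!=1
Coefficient = 120 / 6 = 20

20


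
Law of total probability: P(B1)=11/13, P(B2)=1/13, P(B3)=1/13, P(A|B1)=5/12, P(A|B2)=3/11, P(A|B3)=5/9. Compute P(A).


P(A) = P(A|B1)P(B1) + P(A|B2)P(B2) + P(A|B3)P(B3)
= 5/12*11/13 + 3/11*1/13 + 5/9*1/13
= 55/156 + 3/143 + 5/117 = 2143/5148

2143/5148


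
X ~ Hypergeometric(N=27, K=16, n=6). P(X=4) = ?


P(X=4) = C(16,4)*C(11,2) / C(27,6)
= 1820*55 / 296010
= 100100/296010 = 70/207

70/207


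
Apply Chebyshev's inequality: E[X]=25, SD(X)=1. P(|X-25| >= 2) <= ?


k = 2/1 = 2
Chebyshev: P(|X-mu| >= k*sigma) <= 1/k^2 = 1/2^2 = 1/4

1/4


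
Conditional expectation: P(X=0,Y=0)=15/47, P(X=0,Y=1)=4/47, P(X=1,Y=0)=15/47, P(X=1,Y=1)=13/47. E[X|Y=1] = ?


P(Y=1) = 17/47
E[X|Y=1] = (0*4 + 1*13)/17 = 13/17

13/17


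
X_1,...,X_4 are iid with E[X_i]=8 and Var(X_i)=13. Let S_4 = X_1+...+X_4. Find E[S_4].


E[S_n] = n*E[X_1] = 4*8 = 32

32


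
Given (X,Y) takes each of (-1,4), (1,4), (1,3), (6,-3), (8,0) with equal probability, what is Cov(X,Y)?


E[X]=3, E[Y]=8/5, E[XY]=-3
Cov(X,Y) = E[XY] - E[X]E[Y] = -3 - 3*8/5 = -39/5

-39/5


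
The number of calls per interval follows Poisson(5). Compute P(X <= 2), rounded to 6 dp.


P(X<=2) = e^(-5)*5^0/0! + e^(-5)*5^1/1! + e^(-5)*5^2/2!
≈ 0.0067379470 + 0.0336897350 + 0.0842243375
= 0.1246520195
≈ 0.124652

0.124652


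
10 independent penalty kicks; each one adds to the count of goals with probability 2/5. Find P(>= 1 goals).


P(at least one) = 1 - P(none)
P(none) = (1 - 2/5)^10 = (3/5)^10 = 59049/9765625
P(at least one) = 1 - 59049/9765625 = 9706576/9765625

9706576/9765625


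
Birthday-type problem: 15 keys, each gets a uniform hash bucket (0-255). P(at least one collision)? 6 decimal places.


P(all different) = prod((256-i)/256 for i=0..14) = 0.658279
P(at least one match) = 1 - 0.658279 = 0.341721

0.341721


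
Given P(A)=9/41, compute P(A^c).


P(A') = 1 - P(A) = 1 - 9/41 = 32/41

32/41


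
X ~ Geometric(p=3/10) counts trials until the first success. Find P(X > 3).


P(X > 3) = P(first 3 trials all fail) = (1-p)^3 = (7/10)^3 = 343/1000

343/1000


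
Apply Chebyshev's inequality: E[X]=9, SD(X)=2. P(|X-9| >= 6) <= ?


k = 6/2 = 3
Chebyshev: P(|X-mu| >= k*sigma) <= 1/k^2 = 1/3^2 = 1/9

1/9


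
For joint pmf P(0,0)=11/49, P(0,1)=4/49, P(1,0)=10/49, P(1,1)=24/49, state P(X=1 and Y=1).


Read from table: P(X=1, Y=1) = 24/49

24/49


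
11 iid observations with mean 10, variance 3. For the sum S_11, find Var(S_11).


By independence, Var(S_n) = n*Var(X_1) = 11*3 = 33

33


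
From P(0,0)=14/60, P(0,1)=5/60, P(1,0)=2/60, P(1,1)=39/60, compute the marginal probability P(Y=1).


P(Y=1) = P(0,1)+P(1,1) = 5/60 + 39/60 = 44/60 = 11/15

11/15


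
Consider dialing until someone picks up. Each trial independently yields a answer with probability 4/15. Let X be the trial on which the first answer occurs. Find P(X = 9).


P(X=9) = (1-p)^8 * p = (11/15)^8 * 4/15
= 214358881/2562890625 * 4/15 = 857435524/38443359375

857435524/38443359375


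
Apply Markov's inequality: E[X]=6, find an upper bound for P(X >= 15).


Markov: P(X >= a) <= E[X]/a
P(X >= 15) <= 6/15 = 2/5

2/5


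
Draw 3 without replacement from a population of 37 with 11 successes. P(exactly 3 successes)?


P(X=3) = C(11,3)*C(26,0) / C(37,3)
= 165*1 / 7770
= 165/7770 = 11/518

11/518


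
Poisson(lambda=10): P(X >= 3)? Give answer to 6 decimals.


P(X>=3) = 1 - P(X<=2) = 1 - (e^(-10)*10^0/0! + e^(-10)*10^1/1! + e^(-10)*10^2/2!)
≈ 1 - (0.0000453999 + 0.0004539993 + 0.0022699965)
= 1 - 0.0027693957 = 0.9972306043
≈ 0.997231

0.997231


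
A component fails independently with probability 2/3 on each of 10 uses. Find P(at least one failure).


P(at least one) = 1 - P(none)
P(none) = (1 - 2/3)^10 = (1/3)^10 = 1/59049
P(at least one) = 1 - 1/59049 = 59048/59049

59048/59049


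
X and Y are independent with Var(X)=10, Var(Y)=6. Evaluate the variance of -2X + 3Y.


Independence => Cov(X,Y)=0
Var(-2X + 3Y) = (-2)^2*Var(X) + 3^2*Var(Y)
= 4*10 + 9*6 = 94

94


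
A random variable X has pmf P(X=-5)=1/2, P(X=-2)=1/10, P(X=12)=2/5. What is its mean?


E[X] = sum(x * P(x))
= -5*1/2 - 2*1/10 + 12*2/5
= 21/10

21/10


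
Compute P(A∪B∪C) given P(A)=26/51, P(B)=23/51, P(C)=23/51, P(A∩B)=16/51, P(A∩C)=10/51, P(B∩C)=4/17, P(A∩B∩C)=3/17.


P(A∪B∪C) = P(A)+P(B)+P(C) - P(AB)-P(AC)-P(BC) + P(ABC)
= 26/51+23/51+23/51 - 16/51-10/51-4/17 + 3/17
= 43/51

43/51


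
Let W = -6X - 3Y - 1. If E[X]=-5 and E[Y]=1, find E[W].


E[-6X - 3Y - 1] = -6*E[X] - 3*E[Y] - 1
= (-6)*(-5) + (-3)*(1) + (-1)
= 30 - 3 - 1 = 26

26


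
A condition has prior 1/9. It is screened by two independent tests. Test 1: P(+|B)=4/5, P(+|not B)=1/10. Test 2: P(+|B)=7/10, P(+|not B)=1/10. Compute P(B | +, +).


After test 1: P(+) = 4/5*1/9 + 1/10*8/9 = 8/45
P(B|+) = (4/45)/(8/45) = 1/2
After test 2 (use post1 as new prior): P(+) = 7/10*1/2 + 1/10*1/2 = 2/5
P(B|+,+) = (7/20)/(2/5) = 7/8

7/8


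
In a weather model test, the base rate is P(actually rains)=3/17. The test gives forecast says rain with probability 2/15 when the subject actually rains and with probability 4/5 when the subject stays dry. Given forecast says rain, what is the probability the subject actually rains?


P(A) = P(A|B)P(B) + P(A|B')P(B') = 2/15*3/17 + 4/5*14/17 = 58/85
P(B|A) = P(A|B)P(B)/P(A) = (2/85)/(58/85) = 1/29

1/29


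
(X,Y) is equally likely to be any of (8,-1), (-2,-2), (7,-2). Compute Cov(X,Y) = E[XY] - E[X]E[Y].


E[X]=13/3, E[Y]=-5/3, E[XY]=-6
Cov(X,Y) = E[XY] - E[X]E[Y] = -6 - 13/3*-5/3 = 11/9

11/9


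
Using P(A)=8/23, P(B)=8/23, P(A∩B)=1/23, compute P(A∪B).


P(A∪B) = P(A) + P(B) - P(A∩B)
= 8/23 + 8/23 - 1/23 = 15/23

15/23


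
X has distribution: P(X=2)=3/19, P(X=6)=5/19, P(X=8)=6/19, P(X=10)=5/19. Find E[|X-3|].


E[|X-3|] = sum(g(x)*P(x))
= 1*3/19 + 3*5/19 + 5*6/19 + 7*5/19
= 83/19

83/19


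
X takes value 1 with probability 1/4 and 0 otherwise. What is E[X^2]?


For Bernoulli: X in {0,1}
E[X^2] = 0^2*(1-1/4) + 1^2*1/4 = 1/4

1/4


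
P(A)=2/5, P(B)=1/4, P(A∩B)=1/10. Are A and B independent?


P(A)*P(B) = 2/5*1/4 = 1/10
P(A∩B) = 1/10, which equals P(A)P(B), so independent

Yes, A and B are independent


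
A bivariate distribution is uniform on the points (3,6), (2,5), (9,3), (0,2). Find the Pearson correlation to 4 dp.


Cov(X,Y) = -0.2500, Var(X) = 11.2500, Var(Y) = 2.5000
rho = Cov/(sqrt(VarX)*sqrt(VarY)) = -0.0471

-0.0471


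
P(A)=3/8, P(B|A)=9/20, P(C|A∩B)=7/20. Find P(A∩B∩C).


P(A∩B∩C) = P(A) * P(B|A) * P(C|A∩B)
= 3/8 * 9/20 * 7/20
= 27/160 * 7/20 = 189/3200

189/3200


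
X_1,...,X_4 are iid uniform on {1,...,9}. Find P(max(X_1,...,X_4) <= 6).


P(max <= 6) = P(all X_i <= 6) = (P(X_1 <= 6))^4
= (6/9)^4 = (2/3)^4 = 16/81

16/81


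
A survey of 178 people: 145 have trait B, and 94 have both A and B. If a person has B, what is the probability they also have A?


P(A|B) = P(A∩B)/P(B) = (94/178)/(145/178) = 94/145

94/145


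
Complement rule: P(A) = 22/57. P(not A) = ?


P(A') = 1 - P(A) = 1 - 22/57 = 35/57

35/57


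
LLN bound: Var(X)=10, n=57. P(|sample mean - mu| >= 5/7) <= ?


Var(Xbar) = Var(X)/n = 10/57
Chebyshev: P(|Xbar-mu| >= 5/7) <= Var(Xbar)/(5/7)^2 = (10/57)/(25/49) = 98/285

98/285


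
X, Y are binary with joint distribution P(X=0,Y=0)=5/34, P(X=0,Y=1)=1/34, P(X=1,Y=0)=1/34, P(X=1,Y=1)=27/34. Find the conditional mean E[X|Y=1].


P(Y=1) = 28/34
E[X|Y=1] = (0*1 + 1*27)/28 = 27/28

27/28


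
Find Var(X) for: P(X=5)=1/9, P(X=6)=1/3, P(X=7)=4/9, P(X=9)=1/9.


E[X] = 20/3, E[X^2] = 410/9
Var(X) = E[X^2] - (E[X])^2 = 410/9 - (20/3)^2 = 10/9

10/9


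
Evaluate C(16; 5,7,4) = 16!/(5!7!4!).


16! = 20922789888000
Denominator: 5!=120 * 7!=5040 * 4!=24
Coefficient = 20922789888000 / 14515200 = 1441440

1441440


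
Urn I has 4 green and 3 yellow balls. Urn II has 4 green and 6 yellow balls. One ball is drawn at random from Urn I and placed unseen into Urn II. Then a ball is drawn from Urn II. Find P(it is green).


P(transfer green) = 4/7; P(transfer yellow) = 3/7
If green transferred: Urn II has 5 green of 11, so P(green|green moved) = 5/11
If yellow transferred: Urn II has 4 green of 11, so P(green|yellow moved) = 4/11
By total probability: P(green) = 4/7*5/11 + 3/7*4/11 = 32/77

32/77


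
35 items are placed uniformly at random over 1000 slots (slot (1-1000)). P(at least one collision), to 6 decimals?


P(all different) = prod((1000-i)/1000 for i=0..34) = 0.547735
P(at least one match) = 1 - 0.547735 = 0.452265

0.452265


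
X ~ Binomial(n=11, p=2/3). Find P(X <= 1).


P(X<=1) = P(X=0) + P(X=1)
= 1/177147 + 22/177147
= 23/177147

23/177147


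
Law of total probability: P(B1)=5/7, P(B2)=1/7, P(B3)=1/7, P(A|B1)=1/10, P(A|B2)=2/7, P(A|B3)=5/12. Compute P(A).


P(A) = P(A|B1)P(B1) + P(A|B2)P(B2) + P(A|B3)P(B3)
= 1/10*5/7 + 2/7*1/7 + 5/12*1/7
= 1/14 + 2/49 + 5/84 = 101/588

101/588


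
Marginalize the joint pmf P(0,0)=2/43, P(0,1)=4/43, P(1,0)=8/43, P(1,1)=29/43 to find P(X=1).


P(X=1) = P(1,0)+P(1,1) = 8/43 + 29/43 = 37/43

37/43


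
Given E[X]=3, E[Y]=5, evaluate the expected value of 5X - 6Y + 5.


E[5X - 6Y + 5] = 5*E[X] - 6*E[Y] + 5
= (5)*(3) + (-6)*(5) + (5)
= 15 - 30 + 5 = -10

-10


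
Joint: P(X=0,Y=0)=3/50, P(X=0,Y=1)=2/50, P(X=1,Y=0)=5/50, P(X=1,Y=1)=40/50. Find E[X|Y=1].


P(Y=1) = 42/50
E[X|Y=1] = (0*2 + 1*40)/42 = 40/42 = 20/21

20/21


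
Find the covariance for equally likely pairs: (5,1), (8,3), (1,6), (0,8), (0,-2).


E[X]=14/5, E[Y]=16/5, E[XY]=7
Cov(X,Y) = E[XY] - E[X]E[Y] = 7 - 14/5*16/5 = -49/25

-49/25


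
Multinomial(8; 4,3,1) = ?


8! = 40320
Denominator: 4!=24 * 3!=6 * 1!=1
Coefficient = 40320 / 144 = 280

280


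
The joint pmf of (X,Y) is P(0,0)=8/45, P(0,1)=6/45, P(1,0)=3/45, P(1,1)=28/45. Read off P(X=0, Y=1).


Read from table: P(X=0, Y=1) = 6/45 = 2/15

2/15


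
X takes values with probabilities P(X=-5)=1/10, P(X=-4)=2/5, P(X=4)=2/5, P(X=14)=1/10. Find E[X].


E[X] = sum(x * P(x))
= -5*1/10 - 4*2/5 + 4*2/5 + 14*1/10
= 9/10

9/10


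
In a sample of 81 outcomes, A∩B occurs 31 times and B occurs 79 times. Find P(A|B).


P(A|B) = P(A∩B)/P(B) = (31/81)/(79/81) = 31/79

31/79


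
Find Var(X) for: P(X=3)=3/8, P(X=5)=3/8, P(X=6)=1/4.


E[X] = 9/2, E[X^2] = 87/4
Var(X) = E[X^2] - (E[X])^2 = 87/4 - (9/2)^2 = 3/2

3/2


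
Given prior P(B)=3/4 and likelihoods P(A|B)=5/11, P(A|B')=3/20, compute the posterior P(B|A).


P(A) = P(A|B)P(B) + P(A|B')P(B') = 5/11*3/4 + 3/20*1/4 = 333/880
P(B|A) = P(A|B)P(B)/P(A) = (15/44)/(333/880) = 100/111

100/111


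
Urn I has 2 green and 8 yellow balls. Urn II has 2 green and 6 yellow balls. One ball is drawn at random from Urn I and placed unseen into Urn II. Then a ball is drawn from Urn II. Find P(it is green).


P(transfer green) = 2/10 = 1/5; P(transfer yellow) = 4/5
If green transferred: Urn II has 3 green of 9, so P(green|green moved) = 1/3
If yellow transferred: Urn II has 2 green of 9, so P(green|yellow moved) = 2/9
By total probability: P(green) = 1/5*1/3 + 4/5*2/9 = 11/45

11/45


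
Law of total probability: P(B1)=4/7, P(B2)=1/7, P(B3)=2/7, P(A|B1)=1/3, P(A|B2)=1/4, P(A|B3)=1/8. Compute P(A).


P(A) = P(A|B1)P(B1) + P(A|B2)P(B2) + P(A|B3)P(B3)
= 1/3*4/7 + 1/4*1/7 + 1/8*2/7
= 4/21 + 1/28 + 1/28 = 11/42

11/42


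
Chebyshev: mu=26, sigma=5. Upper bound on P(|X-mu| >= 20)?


k = 20/5 = 4
Chebyshev: P(|X-mu| >= k*sigma) <= 1/k^2 = 1/4^2 = 1/16

1/16


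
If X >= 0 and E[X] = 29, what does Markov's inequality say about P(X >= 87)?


Markov: P(X >= a) <= E[X]/a
P(X >= 87) <= 29/87 = 1/3

1/3


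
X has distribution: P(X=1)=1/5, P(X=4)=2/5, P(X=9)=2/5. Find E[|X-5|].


E[|X-5|] = sum(g(x)*P(x))
= 4*1/5 + 1*2/5 + 4*2/5
= 14/5

14/5


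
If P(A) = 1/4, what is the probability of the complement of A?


P(A') = 1 - P(A) = 1 - 1/4 = 3/4

3/4


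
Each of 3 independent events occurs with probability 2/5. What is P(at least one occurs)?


P(at least one) = 1 - P(none)
P(none) = (1 - 2/5)^3 = (3/5)^3 = 27/125
P(at least one) = 1 - 27/125 = 98/125

98/125


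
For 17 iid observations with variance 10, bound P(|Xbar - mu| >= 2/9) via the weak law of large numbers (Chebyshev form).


Var(Xbar) = Var(X)/n = 10/17
Chebyshev: P(|Xbar-mu| >= 2/9) <= Var(Xbar)/(2/9)^2 = (10/17)/(4/81) = 405/34
Bound exceeds 1, so trivial bound: 1

1


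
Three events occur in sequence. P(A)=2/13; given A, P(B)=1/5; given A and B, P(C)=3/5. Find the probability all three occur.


P(A∩B∩C) = P(A) * P(B|A) * P(C|A∩B)
= 2/13 * 1/5 * 3/5
= 2/65 * 3/5 = 6/325

6/325


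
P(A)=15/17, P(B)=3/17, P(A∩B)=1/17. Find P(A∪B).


P(A∪B) = P(A) + P(B) - P(A∩B)
= 15/17 + 3/17 - 1/17 = 1

1


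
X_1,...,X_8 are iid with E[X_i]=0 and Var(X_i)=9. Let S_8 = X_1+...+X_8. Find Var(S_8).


By independence, Var(S_n) = n*Var(X_1) = 8*9 = 72

72


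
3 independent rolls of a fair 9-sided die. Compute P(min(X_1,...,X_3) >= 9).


P(min >= 9) = P(all X_i >= 9) = (P(X_1 >= 9))^3
= (1/9)^3 = 1/729

1/729


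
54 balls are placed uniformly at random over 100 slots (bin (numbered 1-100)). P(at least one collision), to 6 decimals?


P(all different) = prod((100-i)/100 for i=0..53) = 0.000000
P(at least one match) = 1 - 0.000000 = 1.000000

1.000000


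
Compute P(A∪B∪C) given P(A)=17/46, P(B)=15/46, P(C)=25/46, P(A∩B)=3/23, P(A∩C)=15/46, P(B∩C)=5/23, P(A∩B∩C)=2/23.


P(A∪B∪C) = P(A)+P(B)+P(C) - P(AB)-P(AC)-P(BC) + P(ABC)
= 17/46+15/46+25/46 - 3/23-15/46-5/23 + 2/23
= 15/23

15/23


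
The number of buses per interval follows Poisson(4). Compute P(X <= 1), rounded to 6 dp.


P(X<=1) = e^(-4)*4^0/0! + e^(-4)*4^1/1!
≈ 0.0183156389 + 0.0732625556
= 0.0915781945
≈ 0.091578

0.091578


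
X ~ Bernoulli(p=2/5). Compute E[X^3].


For Bernoulli: X in {0,1}
E[X^3] = 0^3*(1-2/5) + 1^3*2/5 = 2/5

2/5


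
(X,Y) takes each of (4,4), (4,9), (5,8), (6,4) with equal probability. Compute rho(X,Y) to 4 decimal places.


Cov(X,Y) = -0.6875, Var(X) = 0.6875, Var(Y) = 5.1875
rho = Cov/(sqrt(VarX)*sqrt(VarY)) = -0.3640

-0.3640


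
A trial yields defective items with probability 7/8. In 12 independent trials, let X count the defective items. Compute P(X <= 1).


P(X<=1) = P(X=0) + P(X=1)
= 1/68719476736 + 21/17179869184
= 85/68719476736

85/68719476736


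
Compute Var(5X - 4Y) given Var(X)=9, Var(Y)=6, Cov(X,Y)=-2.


Var(5X - 4Y) = 5^2*Var(X) + (-4)^2*Var(Y) + 2*5*(-4)*Cov(X,Y)
= 25*9 + 16*6 - 40*(-2)
= 225 + 96 + 80 = 401

401


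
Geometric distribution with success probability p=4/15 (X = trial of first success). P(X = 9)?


P(X=9) = (1-p)^8 * p = (11/15)^8 * 4/15
= 214358881/2562890625 * 4/15 = 857435524/38443359375

857435524/38443359375


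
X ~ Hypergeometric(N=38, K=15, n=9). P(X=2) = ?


P(X=2) = C(15,2)*C(23,7) / C(38,9)
= 105*245157 / 163011640
= 25741485/163011640 = 1449/9176

1449/9176


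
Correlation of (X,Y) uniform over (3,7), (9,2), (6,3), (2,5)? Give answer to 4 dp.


Cov(X,Y) = -4.5000, Var(X) = 7.5000, Var(Y) = 3.6875
rho = Cov/(sqrt(VarX)*sqrt(VarY)) = -0.8557

-0.8557


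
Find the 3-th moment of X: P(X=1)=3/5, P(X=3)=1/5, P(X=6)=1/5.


E[X^3] = sum(x^3 * P(x))
= 1*3/5 + 27*1/5 + 216*1/5
= 246/5

246/5


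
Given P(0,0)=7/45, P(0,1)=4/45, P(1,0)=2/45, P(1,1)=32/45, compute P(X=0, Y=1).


Read from table: P(X=0, Y=1) = 4/45

4/45


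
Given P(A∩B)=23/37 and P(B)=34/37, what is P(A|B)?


P(A|B) = P(A∩B)/P(B) = (23/37)/(34/37) = 23/34

23/34


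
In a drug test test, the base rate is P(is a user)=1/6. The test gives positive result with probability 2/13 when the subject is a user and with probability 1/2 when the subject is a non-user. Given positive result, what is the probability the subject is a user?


P(A) = P(A|B)P(B) + P(A|B')P(B') = 2/13*1/6 + 1/2*5/6 = 23/52
P(B|A) = P(A|B)P(B)/P(A) = (1/39)/(23/52) = 4/69

4/69


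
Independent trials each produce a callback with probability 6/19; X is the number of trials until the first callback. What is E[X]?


For geometric (trials until first success), E[X] = 1/p = 1/(6/19) = 19/6

19/6


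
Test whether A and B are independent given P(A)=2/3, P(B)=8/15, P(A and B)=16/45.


P(A)*P(B) = 2/3*8/15 = 16/45
P(A∩B) = 16/45, which equals P(A)P(B), so independent

Yes, A and B are independent


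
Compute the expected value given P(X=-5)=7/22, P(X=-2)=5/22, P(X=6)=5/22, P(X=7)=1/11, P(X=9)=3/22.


E[X] = sum(x * P(x))
= -5*7/22 - 2*5/22 + 6*5/22 + 7*1/11 + 9*3/22
= 13/11

13/11


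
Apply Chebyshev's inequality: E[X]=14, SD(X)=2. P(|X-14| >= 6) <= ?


k = 6/2 = 3
Chebyshev: P(|X-mu| >= k*sigma) <= 1/k^2 = 1/3^2 = 1/9

1/9


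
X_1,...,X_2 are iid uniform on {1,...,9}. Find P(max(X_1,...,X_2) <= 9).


P(max <= 9) = P(all X_i <= 9) = (P(X_1 <= 9))^2
= (9/9)^2 = 1^2 = 1

1


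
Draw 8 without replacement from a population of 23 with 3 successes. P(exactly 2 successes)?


P(X=2) = C(3,2)*C(20,6) / C(23,8)
= 3*38760 / 490314
= 116280/490314 = 60/253

60/253


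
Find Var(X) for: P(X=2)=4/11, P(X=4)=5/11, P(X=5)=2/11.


E[X] = 38/11, E[X^2] = 146/11
Var(X) = E[X^2] - (E[X])^2 = 146/11 - (38/11)^2 = 162/121

162/121


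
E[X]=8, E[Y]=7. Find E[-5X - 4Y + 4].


E[-5X - 4Y + 4] = -5*E[X] - 4*E[Y] + 4
= (-5)*(8) + (-4)*(7) + (4)
= -40 - 28 + 4 = -64

-64


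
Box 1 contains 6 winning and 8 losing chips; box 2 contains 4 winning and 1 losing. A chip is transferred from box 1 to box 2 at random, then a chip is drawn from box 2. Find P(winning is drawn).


P(transfer winning) = 6/14 = 3/7; P(transfer losing) = 4/7
If winning transferred: Urn II has 5 winning of 6, so P(winning|winning moved) = 5/6
If losing transferred: Urn II has 4 winning of 6, so P(winning|losing moved) = 2/3
By total probability: P(winning) = 3/7*5/6 + 4/7*2/3 = 31/42

31/42


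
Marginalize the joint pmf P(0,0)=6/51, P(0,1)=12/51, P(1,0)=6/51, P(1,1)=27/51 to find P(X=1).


P(X=1) = P(1,0)+P(1,1) = 6/51 + 27/51 = 33/51 = 11/17

11/17


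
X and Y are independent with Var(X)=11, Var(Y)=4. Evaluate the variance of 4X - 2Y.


Independence => Cov(X,Y)=0
Var(4X - 2Y) = 4^2*Var(X) + (-2)^2*Var(Y)
= 16*11 + 4*4 = 192

192


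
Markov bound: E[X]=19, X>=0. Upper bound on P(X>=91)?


Markov: P(X >= a) <= E[X]/a
P(X >= 91) <= 19/91

19/91


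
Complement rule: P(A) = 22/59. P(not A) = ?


P(A') = 1 - P(A) = 1 - 22/59 = 37/59

37/59


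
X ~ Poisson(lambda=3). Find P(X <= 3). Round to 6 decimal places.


P(X<=3) = e^(-3)*3^0/0! + e^(-3)*3^1/1! + e^(-3)*3^2/2! + e^(-3)*3^3/3!
≈ 0.0497870684 + 0.1493612051 + 0.2240418077 + 0.2240418077
= 0.6472318889
≈ 0.647232

0.647232


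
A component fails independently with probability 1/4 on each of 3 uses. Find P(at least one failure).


P(at least one) = 1 - P(none)
P(none) = (1 - 1/4)^3 = (3/4)^3 = 27/64
P(at least one) = 1 - 27/64 = 37/64

37/64


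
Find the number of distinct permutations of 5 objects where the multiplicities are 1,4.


5! = 120
Denominator: 1!=1 * 4!=24
Coefficient = 120 / 24 = 5

5


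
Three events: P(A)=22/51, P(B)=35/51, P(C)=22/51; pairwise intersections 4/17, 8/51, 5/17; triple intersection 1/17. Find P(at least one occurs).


P(A∪B∪C) = P(A)+P(B)+P(C) - P(AB)-P(AC)-P(BC) + P(ABC)
= 22/51+35/51+22/51 - 4/17-8/51-5/17 + 1/17
= 47/51

47/51


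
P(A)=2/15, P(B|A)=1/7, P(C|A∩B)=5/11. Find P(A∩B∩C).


P(A∩B∩C) = P(A) * P(B|A) * P(C|A∩B)
= 2/15 * 1/7 * 5/11
= 2/105 * 5/11 = 2/231

2/231


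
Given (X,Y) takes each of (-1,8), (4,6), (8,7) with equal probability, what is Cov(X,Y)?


E[X]=11/3, E[Y]=7, E[XY]=24
Cov(X,Y) = E[XY] - E[X]E[Y] = 24 - 11/3*7 = -5/3

-5/3


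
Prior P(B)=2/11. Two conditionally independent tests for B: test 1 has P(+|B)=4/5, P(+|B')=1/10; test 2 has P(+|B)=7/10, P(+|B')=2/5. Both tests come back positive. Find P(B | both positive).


After test 1: P(+) = 4/5*2/11 + 1/10*9/11 = 5/22
P(B|+) = (8/55)/(5/22) = 16/25
After test 2 (use post1 as new prior): P(+) = 7/10*16/25 + 2/5*9/25 = 74/125
P(B|+,+) = (56/125)/(74/125) = 28/37

28/37


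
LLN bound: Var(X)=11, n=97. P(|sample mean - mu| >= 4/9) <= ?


Var(Xbar) = Var(X)/n = 11/97
Chebyshev: P(|Xbar-mu| >= 4/9) <= Var(Xbar)/(4/9)^2 = (11/97)/(16/81) = 891/1552

891/1552


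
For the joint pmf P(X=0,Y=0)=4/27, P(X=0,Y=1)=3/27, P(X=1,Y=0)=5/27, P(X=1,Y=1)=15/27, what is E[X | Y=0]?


P(Y=0) = 9/27
E[X|Y=0] = (0*4 + 1*5)/9 = 5/9

5/9


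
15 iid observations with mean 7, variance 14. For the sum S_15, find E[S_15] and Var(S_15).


E[S_n] = n*mu = 15*7 = 105
Var(S_n) = n*sigma^2 = 15*14 = 210

E[S_15]=105, Var(S_15)=210


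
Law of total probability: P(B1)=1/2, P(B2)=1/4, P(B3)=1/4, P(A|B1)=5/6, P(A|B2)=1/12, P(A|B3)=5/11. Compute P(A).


P(A) = P(A|B1)P(B1) + P(A|B2)P(B2) + P(A|B3)P(B3)
= 5/6*1/2 + 1/12*1/4 + 5/11*1/4
= 5/12 + 1/48 + 5/44 = 97/176

97/176


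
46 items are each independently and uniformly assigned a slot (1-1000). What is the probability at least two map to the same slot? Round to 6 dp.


P(all different) = prod((1000-i)/1000 for i=0..45) = 0.349565
P(at least one match) = 1 - 0.349565 = 0.650435

0.650435


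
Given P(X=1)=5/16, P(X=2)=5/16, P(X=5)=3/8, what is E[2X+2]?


E[2X+2] = sum(g(x)*P(x))
= 4*5/16 + 6*5/16 + 12*3/8
= 61/8

61/8


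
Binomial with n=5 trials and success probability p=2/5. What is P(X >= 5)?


P(X>=5) = P(X=5)
= 32/3125
= 32/3125

32/3125


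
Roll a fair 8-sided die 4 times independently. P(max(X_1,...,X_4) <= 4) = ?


P(max <= 4) = P(all X_i <= 4) = (P(X_1 <= 4))^4
= (4/8)^4 = (1/2)^4 = 1/16

1/16


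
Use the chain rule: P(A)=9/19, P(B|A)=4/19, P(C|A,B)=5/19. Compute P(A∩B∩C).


P(A∩B∩C) = P(A) * P(B|A) * P(C|A∩B)
= 9/19 * 4/19 * 5/19
= 36/361 * 5/19 = 180/6859

180/6859


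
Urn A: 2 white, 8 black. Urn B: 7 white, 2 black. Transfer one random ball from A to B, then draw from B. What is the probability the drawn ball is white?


P(transfer white) = 2/10 = 1/5; P(transfer black) = 4/5
If white transferred: Urn II has 8 white of 10, so P(white|white moved) = 4/5
If black transferred: Urn II has 7 white of 10, so P(white|black moved) = 7/10
By total probability: P(white) = 1/5*4/5 + 4/5*7/10 = 18/25

18/25


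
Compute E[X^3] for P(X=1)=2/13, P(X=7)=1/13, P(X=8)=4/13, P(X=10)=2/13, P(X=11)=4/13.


E[X^3] = sum(g(x)*P(x))
= 1*2/13 + 343*1/13 + 512*4/13 + 1000*2/13 + 1331*4/13
= 9717/13

9717/13


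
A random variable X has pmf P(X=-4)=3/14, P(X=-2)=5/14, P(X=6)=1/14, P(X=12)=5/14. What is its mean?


E[X] = sum(x * P(x))
= -4*3/14 - 2*5/14 + 6*1/14 + 12*5/14
= 22/7

22/7


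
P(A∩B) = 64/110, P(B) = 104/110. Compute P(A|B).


P(A|B) = P(A∩B)/P(B) = (64/110)/(104/110) = 64/104 = 8/13

8/13


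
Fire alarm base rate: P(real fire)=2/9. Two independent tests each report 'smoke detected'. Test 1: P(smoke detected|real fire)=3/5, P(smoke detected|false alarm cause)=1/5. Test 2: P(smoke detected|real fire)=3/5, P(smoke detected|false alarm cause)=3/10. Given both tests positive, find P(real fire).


After test 1: P(+) = 3/5*2/9 + 1/5*7/9 = 13/45
P(B|+) = (2/15)/(13/45) = 6/13
After test 2 (use post1 as new prior): P(+) = 3/5*6/13 + 3/10*7/13 = 57/130
P(B|+,+) = (18/65)/(57/130) = 12/19

12/19


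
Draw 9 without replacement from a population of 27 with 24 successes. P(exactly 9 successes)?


P(X=9) = C(24,9)*C(3,0) / C(27,9)
= 1307504*1 / 4686825
= 1307504/4686825 = 272/975

272/975


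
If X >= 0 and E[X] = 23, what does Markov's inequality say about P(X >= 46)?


Markov: P(X >= a) <= E[X]/a
P(X >= 46) <= 23/46 = 1/2

1/2


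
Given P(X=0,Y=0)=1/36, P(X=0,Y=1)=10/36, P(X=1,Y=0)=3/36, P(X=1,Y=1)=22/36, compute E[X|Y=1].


P(Y=1) = 32/36
E[X|Y=1] = (0*10 + 1*22)/32 = 22/32 = 11/16

11/16


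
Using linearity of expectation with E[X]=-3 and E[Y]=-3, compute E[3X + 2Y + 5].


E[3X + 2Y + 5] = 3*E[X] + 2*E[Y] + 5
= (3)*(-3) + (2)*(-3) + (5)
= -9 - 6 + 5 = -10

-10


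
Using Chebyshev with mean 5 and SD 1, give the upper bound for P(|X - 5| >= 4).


k = 4/1 = 4
Chebyshev: P(|X-mu| >= k*sigma) <= 1/k^2 = 1/4^2 = 1/16

1/16


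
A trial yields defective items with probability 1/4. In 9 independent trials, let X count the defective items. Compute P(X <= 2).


P(X<=2) = P(X=0) + P(X=1) + P(X=2)
= 19683/262144 + 59049/262144 + 19683/65536
= 19683/32768

19683/32768


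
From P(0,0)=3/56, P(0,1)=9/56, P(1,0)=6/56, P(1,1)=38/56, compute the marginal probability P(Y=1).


P(Y=1) = P(0,1)+P(1,1) = 9/56 + 38/56 = 47/56

47/56


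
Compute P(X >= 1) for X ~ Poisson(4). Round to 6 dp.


P(X>=1) = 1 - P(X<=0) = 1 - (e^(-4)*4^0/0!)
≈ 1 - 0.0183156389 = 0.9816843611
≈ 0.981684

0.981684


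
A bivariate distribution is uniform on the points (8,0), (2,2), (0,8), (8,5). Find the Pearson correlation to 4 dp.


Cov(X,Y) = -5.8750, Var(X) = 12.7500, Var(Y) = 9.1875
rho = Cov/(sqrt(VarX)*sqrt(VarY)) = -0.5428

-0.5428


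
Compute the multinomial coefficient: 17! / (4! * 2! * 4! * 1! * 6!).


17! = 355687428096000
Denominator: 4!=24 * 2!=2 * 4!=24 * 1!=1 * 6!=720
Coefficient = 355687428096000 / 829440 = 428828400

428828400


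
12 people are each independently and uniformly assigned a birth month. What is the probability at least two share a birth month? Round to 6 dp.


P(all different) = prod((12-i)/12 for i=0..11) = 0.000054
P(at least one match) = 1 - 0.000054 = 0.999946

0.999946


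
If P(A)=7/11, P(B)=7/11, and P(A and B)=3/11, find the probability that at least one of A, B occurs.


P(A∪B) = P(A) + P(B) - P(A∩B)
= 7/11 + 7/11 - 3/11 = 1

1


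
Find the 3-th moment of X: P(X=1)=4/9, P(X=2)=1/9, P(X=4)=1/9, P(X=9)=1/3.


E[X^3] = sum(x^3 * P(x))
= 1*4/9 + 8*1/9 + 64*1/9 + 729*1/3
= 2263/9

2263/9


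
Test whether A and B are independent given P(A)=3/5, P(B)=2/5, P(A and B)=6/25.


P(A)*P(B) = 3/5*2/5 = 6/25
P(A∩B) = 6/25, which equals P(A)P(B), so independent

Yes, A and B are independent


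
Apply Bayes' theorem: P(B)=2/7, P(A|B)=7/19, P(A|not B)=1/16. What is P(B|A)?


P(A) = P(A|B)P(B) + P(A|B')P(B') = 7/19*2/7 + 1/16*5/7 = 319/2128
P(B|A) = P(A|B)P(B)/P(A) = (2/19)/(319/2128) = 224/319

224/319


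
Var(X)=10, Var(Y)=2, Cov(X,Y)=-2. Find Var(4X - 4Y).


Var(4X - 4Y) = 4^2*Var(X) + (-4)^2*Var(Y) + 2*4*(-4)*Cov(X,Y)
= 16*10 + 16*2 - 32*(-2)
= 160 + 32 + 64 = 256

256


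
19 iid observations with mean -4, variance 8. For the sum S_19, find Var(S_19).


By independence, Var(S_n) = n*Var(X_1) = 19*8 = 152

152


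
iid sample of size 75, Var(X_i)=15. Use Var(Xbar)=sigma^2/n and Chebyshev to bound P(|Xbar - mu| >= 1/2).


Var(Xbar) = Var(X)/n = 15/75
Chebyshev: P(|Xbar-mu| >= 1/2) <= Var(Xbar)/(1/2)^2 = (1/5)/(1/4) = 4/5

4/5


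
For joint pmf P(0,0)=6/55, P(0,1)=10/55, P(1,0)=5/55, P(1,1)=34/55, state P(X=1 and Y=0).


Read from table: P(X=1, Y=0) = 5/55 = 1/11

1/11


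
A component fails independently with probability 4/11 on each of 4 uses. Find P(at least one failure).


P(at least one) = 1 - P(none)
P(none) = (1 - 4/11)^4 = (7/11)^4 = 2401/14641
P(at least one) = 1 - 2401/14641 = 12240/14641

12240/14641


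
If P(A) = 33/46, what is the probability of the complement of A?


P(A') = 1 - P(A) = 1 - 33/46 = 13/46

13/46


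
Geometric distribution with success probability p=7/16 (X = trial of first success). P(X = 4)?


P(X=4) = (1-p)^3 * p = (9/16)^3 * 7/16
= 729/4096 * 7/16 = 5103/65536

5103/65536


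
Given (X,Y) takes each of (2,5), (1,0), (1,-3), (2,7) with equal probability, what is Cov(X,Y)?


E[X]=3/2, E[Y]=9/4, E[XY]=21/4
Cov(X,Y) = E[XY] - E[X]E[Y] = 21/4 - 3/2*9/4 = 15/8

15/8


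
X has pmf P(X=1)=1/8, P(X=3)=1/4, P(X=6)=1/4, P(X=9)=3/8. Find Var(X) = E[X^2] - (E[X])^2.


E[X] = 23/4, E[X^2] = 167/4
Var(X) = E[X^2] - (E[X])^2 = 167/4 - (23/4)^2 = 139/16

139/16


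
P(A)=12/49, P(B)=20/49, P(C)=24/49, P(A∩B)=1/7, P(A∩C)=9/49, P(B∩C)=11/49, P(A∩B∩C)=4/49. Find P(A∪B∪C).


P(A∪B∪C) = P(A)+P(B)+P(C) - P(AB)-P(AC)-P(BC) + P(ABC)
= 12/49+20/49+24/49 - 1/7-9/49-11/49 + 4/49
= 33/49

33/49


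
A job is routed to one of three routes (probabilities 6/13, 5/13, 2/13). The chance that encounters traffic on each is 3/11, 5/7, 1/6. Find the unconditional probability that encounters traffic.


P(A) = P(A|B1)P(B1) + P(A|B2)P(B2) + P(A|B3)P(B3)
= 3/11*6/13 + 5/7*5/13 + 1/6*2/13
= 18/143 + 25/91 + 1/39 = 1280/3003

1280/3003


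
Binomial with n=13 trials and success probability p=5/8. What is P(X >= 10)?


P(X>=10) = P(X=10) + P(X=11) + P(X=12) + P(X=13)
= 37705078125/274877906944 + 17138671875/274877906944 + 9521484375/549755813888 + 1220703125/549755813888
= 30107421875/137438953472

30107421875/137438953472


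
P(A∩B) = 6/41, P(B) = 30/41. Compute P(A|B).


P(A|B) = P(A∩B)/P(B) = (6/41)/(30/41) = 6/30 = 1/5

1/5


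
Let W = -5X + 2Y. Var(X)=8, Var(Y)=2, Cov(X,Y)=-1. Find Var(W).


Var(-5X + 2Y) = (-5)^2*Var(X) + 2^2*Var(Y) + 2*(-5)*2*Cov(X,Y)
= 25*8 + 4*2 - 20*(-1)
= 200 + 8 + 20 = 228

228


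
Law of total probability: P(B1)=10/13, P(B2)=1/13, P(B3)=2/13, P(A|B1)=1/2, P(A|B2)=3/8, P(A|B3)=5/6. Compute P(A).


P(A) = P(A|B1)P(B1) + P(A|B2)P(B2) + P(A|B3)P(B3)
= 1/2*10/13 + 3/8*1/13 + 5/6*2/13
= 5/13 + 3/104 + 5/39 = 13/24

13/24


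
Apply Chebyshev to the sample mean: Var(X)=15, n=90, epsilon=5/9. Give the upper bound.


Var(Xbar) = Var(X)/n = 15/90
Chebyshev: P(|Xbar-mu| >= 5/9) <= Var(Xbar)/(5/9)^2 = (1/6)/(25/81) = 27/50

27/50


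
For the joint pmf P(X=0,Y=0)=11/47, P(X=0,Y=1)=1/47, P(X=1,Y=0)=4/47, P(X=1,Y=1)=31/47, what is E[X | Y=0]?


P(Y=0) = 15/47
E[X|Y=0] = (0*11 + 1*4)/15 = 4/15

4/15


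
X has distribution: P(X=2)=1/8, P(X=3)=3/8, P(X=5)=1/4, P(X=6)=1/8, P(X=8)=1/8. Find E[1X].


E[1X] = sum(g(x)*P(x))
= 2*1/8 + 3*3/8 + 5*1/4 + 6*1/8 + 8*1/8
= 35/8

35/8


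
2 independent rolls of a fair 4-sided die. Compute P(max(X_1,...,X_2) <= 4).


P(max <= 4) = P(all X_i <= 4) = (P(X_1 <= 4))^2
= (4/4)^2 = 1^2 = 1

1


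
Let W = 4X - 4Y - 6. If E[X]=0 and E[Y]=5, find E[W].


E[4X - 4Y - 6] = 4*E[X] - 4*E[Y] - 6
= (4)*(0) + (-4)*(5) + (-6)
= 0 - 20 - 6 = -26

-26


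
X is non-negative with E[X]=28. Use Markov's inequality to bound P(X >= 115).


Markov: P(X >= a) <= E[X]/a
P(X >= 115) <= 28/115

28/115


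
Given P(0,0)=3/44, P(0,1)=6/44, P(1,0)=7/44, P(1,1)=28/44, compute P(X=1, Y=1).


Read from table: P(X=1, Y=1) = 28/44 = 7/11

7/11


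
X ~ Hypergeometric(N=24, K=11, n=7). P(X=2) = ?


P(X=2) = C(11,2)*C(13,5) / C(24,7)
= 55*1287 / 346104
= 70785/346104 = 715/3496

715/3496


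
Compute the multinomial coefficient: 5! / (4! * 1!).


5! = 120
Denominator: 4!=24 * 1!=1
Coefficient = 120 / 24 = 5

5


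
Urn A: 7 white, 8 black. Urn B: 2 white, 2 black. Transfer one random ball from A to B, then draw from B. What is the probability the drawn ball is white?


P(transfer white) = 7/15; P(transfer black) = 8/15
If white transferred: Urn II has 3 white of 5, so P(white|white moved) = 3/5
If black transferred: Urn II has 2 white of 5, so P(white|black moved) = 2/5
By total probability: P(white) = 7/15*3/5 + 8/15*2/5 = 37/75

37/75


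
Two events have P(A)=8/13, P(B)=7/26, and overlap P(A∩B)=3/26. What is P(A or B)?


P(A∪B) = P(A) + P(B) - P(A∩B)
= 8/13 + 7/26 - 3/26 = 10/13

10/13


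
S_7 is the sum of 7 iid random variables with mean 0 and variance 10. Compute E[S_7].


E[S_n] = n*E[X_1] = 7*0 = 0

0


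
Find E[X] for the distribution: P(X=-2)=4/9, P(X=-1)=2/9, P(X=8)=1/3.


E[X] = sum(x * P(x))
= -2*4/9 - 1*2/9 + 8*1/3
= 14/9

14/9
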